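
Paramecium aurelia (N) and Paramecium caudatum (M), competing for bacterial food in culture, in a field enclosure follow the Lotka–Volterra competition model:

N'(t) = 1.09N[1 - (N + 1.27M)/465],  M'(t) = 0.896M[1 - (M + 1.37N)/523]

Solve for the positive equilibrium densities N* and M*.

Setting both brackets to zero gives the nullclines N + 1.27M = 465 and 1.37N + M = 523.
Substituting M = 523 - 1.37N into the first: N(1 - 1.27·1.37) = 465 - 1.27·523.
So N* = -199/-0.74 = 269, and then M* = 523 - 1.37·269 = 154.

N* ≈ 269, M* ≈ 154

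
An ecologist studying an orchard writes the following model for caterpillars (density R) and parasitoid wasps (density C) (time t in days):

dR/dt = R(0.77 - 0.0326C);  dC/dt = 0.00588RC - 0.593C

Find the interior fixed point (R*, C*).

R* ≈ 101, C* ≈ 23.6

Set dC/dt = 0 with C > 0: 0.00588R - 0.593 = 0, so R* = 0.593/0.00588 = 101.
Set dR/dt = 0 with R > 0: 0.77 - 0.0326C = 0, so C* = 0.77/0.0326 = 23.6.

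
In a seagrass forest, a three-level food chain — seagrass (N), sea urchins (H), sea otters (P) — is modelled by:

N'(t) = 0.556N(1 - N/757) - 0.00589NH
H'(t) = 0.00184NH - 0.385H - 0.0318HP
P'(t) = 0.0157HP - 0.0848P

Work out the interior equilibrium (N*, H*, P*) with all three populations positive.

From dP/dt = 0: 0.0157H* = 0.0848, so H* = 5.4.
From dN/dt = 0: 0.556(1 - N*/757) = 0.00589·5.4, giving N* = 757·(1 - 0.0572) = 714.
From dH/dt = 0: 0.00184·714 - 0.385 = 0.0318P*, so P* = 0.928/0.0318 = 29.2.

N* ≈ 714, H* ≈ 5.4, P* ≈ 29.2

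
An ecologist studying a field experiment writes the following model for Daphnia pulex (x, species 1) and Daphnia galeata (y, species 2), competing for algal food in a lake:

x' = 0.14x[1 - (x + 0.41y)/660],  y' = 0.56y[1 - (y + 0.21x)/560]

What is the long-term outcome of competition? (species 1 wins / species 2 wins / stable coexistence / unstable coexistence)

Compare the nullcline intercepts: K1/α12 = 660/0.41 = 1610 > K2 = 560; K2/α21 = 560/0.21 = 2670 > K1 = 660.
Since both inequalities hold, each species can invade when rare, so the interior equilibrium is stable.

stable coexistence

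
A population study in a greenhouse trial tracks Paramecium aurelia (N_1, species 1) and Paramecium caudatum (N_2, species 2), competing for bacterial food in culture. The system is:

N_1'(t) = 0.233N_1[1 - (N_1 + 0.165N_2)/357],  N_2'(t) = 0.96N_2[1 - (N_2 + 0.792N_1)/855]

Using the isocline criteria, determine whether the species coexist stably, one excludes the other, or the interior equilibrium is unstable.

Compare the nullcline intercepts: K1/α12 = 357/0.165 = 2160 > K2 = 855; K2/α21 = 855/0.792 = 1080 > K1 = 357.
Since both inequalities hold, each species can invade when rare, so the interior equilibrium is stable.

stable coexistence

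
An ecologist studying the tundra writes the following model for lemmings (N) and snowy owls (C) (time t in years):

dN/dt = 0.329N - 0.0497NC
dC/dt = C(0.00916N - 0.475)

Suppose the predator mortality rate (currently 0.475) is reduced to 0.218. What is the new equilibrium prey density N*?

At the interior fixed point, setting dC/dt = 0 with C > 0 fixes N* = (predator death rate)/(NC coefficient) — independent of the other coefficients.
With the change, N* = 0.218/0.00916 = 23.8; it falls from 51.9.

N* ≈ 23.8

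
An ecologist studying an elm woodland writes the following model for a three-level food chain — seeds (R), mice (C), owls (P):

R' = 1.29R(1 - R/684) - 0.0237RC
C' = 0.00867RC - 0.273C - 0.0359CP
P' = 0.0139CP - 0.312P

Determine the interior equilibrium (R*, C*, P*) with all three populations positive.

R* ≈ 402, C* ≈ 22.4, P* ≈ 89.5

From dP/dt = 0: 0.0139C* = 0.312, so C* = 22.4.
From dR/dt = 0: 1.29(1 - R*/684) = 0.0237·22.4, giving R* = 684·(1 - 0.412) = 402.
From dC/dt = 0: 0.00867·402 - 0.273 = 0.0359P*, so P* = 3.21/0.0359 = 89.5.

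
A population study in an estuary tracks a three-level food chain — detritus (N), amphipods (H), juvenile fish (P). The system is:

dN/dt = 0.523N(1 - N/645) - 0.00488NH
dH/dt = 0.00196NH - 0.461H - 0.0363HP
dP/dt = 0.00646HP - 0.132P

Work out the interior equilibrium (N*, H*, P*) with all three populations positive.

From dP/dt = 0: 0.00646H* = 0.132, so H* = 20.4.
From dN/dt = 0: 0.523(1 - N*/645) = 0.00488·20.4, giving N* = 645·(1 - 0.191) = 522.
From dH/dt = 0: 0.00196·522 - 0.461 = 0.0363P*, so P* = 0.562/0.0363 = 15.5.

N* ≈ 522, H* ≈ 20.4, P* ≈ 15.5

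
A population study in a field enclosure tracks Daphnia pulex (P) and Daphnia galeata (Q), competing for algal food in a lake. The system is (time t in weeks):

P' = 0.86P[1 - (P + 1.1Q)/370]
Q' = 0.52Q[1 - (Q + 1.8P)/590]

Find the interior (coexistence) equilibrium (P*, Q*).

Setting both brackets to zero gives the nullclines P + 1.1Q = 370 and 1.8P + Q = 590.
Substituting Q = 590 - 1.8P into the first: P(1 - 1.1·1.8) = 370 - 1.1·590.
So P* = -279/-0.98 = 285, and then Q* = 590 - 1.8·285 = 77.6.

P* ≈ 285, Q* ≈ 77.6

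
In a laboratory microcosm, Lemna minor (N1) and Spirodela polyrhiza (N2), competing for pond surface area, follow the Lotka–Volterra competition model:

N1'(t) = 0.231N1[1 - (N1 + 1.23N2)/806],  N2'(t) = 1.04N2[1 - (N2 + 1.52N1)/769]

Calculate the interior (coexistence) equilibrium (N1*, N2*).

N1* ≈ 161, N2* ≈ 525

Setting both brackets to zero gives the nullclines N1 + 1.23N2 = 806 and 1.52N1 + N2 = 769.
Substituting N2 = 769 - 1.52N1 into the first: N1(1 - 1.23·1.52) = 806 - 1.23·769.
So N1* = -140/-0.87 = 161, and then N2* = 769 - 1.52·161 = 525.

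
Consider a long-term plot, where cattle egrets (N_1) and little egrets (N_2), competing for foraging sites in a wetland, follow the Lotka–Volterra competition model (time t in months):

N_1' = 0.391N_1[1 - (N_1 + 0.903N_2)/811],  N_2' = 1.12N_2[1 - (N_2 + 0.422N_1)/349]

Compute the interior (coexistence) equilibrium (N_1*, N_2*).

N_1* ≈ 801, N_2* ≈ 10.9

Setting both brackets to zero gives the nullclines N_1 + 0.903N_2 = 811 and 0.422N_1 + N_2 = 349.
Substituting N_2 = 349 - 0.422N_1 into the first: N_1(1 - 0.903·0.422) = 811 - 0.903·349.
So N_1* = 496/0.619 = 801, and then N_2* = 349 - 0.422·801 = 10.9.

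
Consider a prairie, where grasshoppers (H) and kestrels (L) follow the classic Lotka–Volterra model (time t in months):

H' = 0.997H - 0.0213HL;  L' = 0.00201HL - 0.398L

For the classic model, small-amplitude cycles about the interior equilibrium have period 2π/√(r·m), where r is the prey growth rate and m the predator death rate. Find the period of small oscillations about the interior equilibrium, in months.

T ≈ 9.97 months

Here r = 0.997 and m = 0.398, so r·m = 0.397.
ω = √0.397 = 0.63 per month, hence T = 2π/ω ≈ 9.97 months.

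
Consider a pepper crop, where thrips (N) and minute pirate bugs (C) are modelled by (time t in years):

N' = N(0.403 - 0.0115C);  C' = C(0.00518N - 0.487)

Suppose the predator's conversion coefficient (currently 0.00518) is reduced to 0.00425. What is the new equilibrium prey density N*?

N* ≈ 115

At the interior fixed point, setting dC/dt = 0 with C > 0 fixes N* = (predator death rate)/(NC coefficient) — independent of the other coefficients.
With the change, N* = 0.487/0.00425 = 115; it rises from 94.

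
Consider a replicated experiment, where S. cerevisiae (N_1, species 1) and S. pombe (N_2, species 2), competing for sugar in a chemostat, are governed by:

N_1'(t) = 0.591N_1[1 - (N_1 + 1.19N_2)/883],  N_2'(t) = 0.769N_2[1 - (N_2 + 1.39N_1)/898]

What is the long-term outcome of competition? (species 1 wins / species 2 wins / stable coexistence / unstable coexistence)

unstable coexistence (outcome depends on initial conditions)

Compare the nullcline intercepts: K1/α12 = 883/1.19 = 742 < K2 = 898; K2/α21 = 898/1.39 = 646 < K1 = 883.
Since both are reversed, neither can invade when rare; the interior point is a saddle.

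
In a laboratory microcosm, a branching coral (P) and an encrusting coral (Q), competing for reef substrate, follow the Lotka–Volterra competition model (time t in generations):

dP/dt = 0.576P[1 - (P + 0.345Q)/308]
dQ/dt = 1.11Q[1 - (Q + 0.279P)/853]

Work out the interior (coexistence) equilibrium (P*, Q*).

Setting both brackets to zero gives the nullclines P + 0.345Q = 308 and 0.279P + Q = 853.
Substituting Q = 853 - 0.279P into the first: P(1 - 0.345·0.279) = 308 - 0.345·853.
So P* = 13.7/0.904 = 15.2, and then Q* = 853 - 0.279·15.2 = 849.

P* ≈ 15.2, Q* ≈ 849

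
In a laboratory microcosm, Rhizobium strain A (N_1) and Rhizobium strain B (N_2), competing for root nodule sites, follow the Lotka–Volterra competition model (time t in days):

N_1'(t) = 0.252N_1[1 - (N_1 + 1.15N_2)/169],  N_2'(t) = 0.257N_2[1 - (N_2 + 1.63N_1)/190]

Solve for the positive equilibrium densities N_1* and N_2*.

N_1* ≈ 56.6, N_2* ≈ 97.7

Setting both brackets to zero gives the nullclines N_1 + 1.15N_2 = 169 and 1.63N_1 + N_2 = 190.
Substituting N_2 = 190 - 1.63N_1 into the first: N_1(1 - 1.15·1.63) = 169 - 1.15·190.
So N_1* = -49.5/-0.874 = 56.6, and then N_2* = 190 - 1.63·56.6 = 97.7.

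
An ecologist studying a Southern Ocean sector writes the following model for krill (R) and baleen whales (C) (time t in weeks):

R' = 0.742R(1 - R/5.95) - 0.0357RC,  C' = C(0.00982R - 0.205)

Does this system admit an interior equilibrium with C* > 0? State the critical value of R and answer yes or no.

Threshold R = 20.9; K < 20.9, so no, the predator goes extinct.

The predator equation gives dC/dt > 0 only when R > 0.205/0.00982 = 20.9.
Without the predator, R → K = 5.95. Since 5.95 < 20.9, the predator cannot invade.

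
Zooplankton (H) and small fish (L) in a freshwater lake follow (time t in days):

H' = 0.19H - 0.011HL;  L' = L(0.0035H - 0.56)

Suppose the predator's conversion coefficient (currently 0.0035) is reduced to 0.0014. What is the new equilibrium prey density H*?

H* ≈ 400

At the interior fixed point, setting dL/dt = 0 with L > 0 fixes H* = (predator death rate)/(HL coefficient) — independent of the other coefficients.
With the change, H* = 0.56/0.0014 = 400; it rises from 160.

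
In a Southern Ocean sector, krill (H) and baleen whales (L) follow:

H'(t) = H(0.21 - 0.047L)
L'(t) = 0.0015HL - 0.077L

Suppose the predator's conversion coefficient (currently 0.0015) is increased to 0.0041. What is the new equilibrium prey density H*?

At the interior fixed point, setting dL/dt = 0 with L > 0 fixes H* = (predator death rate)/(HL coefficient) — independent of the other coefficients.
With the change, H* = 0.077/0.0041 = 18.8; it falls from 51.3.

H* ≈ 18.8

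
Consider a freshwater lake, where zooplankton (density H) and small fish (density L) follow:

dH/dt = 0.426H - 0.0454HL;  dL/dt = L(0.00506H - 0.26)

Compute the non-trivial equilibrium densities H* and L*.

H* ≈ 51.4, L* ≈ 9.38

Set dL/dt = 0 with L > 0: 0.00506H - 0.26 = 0, so H* = 0.26/0.00506 = 51.4.
Set dH/dt = 0 with H > 0: 0.426 - 0.0454L = 0, so L* = 0.426/0.0454 = 9.38.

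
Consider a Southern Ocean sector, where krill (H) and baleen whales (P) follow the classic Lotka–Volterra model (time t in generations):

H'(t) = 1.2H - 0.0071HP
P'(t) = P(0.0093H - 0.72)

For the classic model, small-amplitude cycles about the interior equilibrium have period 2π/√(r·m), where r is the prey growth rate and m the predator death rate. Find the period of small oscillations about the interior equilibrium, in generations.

T ≈ 6.76 generations

Here r = 1.2 and m = 0.72, so r·m = 0.864.
ω = √0.864 = 0.93 per generation, hence T = 2π/ω ≈ 6.76 generations.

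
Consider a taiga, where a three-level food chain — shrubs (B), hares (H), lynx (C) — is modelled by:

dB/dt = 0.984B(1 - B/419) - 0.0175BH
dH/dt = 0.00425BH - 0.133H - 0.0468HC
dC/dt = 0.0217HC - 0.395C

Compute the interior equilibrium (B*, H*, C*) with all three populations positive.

From dC/dt = 0: 0.0217H* = 0.395, so H* = 18.2.
From dB/dt = 0: 0.984(1 - B*/419) = 0.0175·18.2, giving B* = 419·(1 - 0.324) = 283.
From dH/dt = 0: 0.00425·283 - 0.133 = 0.0468C*, so C* = 1.07/0.0468 = 22.9.

B* ≈ 283, H* ≈ 18.2, C* ≈ 22.9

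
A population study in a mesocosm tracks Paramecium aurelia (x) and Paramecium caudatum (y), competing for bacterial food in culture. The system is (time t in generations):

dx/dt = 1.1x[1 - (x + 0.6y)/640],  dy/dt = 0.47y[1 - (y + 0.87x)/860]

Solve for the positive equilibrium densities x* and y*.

Setting both brackets to zero gives the nullclines x + 0.6y = 640 and 0.87x + y = 860.
Substituting y = 860 - 0.87x into the first: x(1 - 0.6·0.87) = 640 - 0.6·860.
So x* = 124/0.478 = 259, and then y* = 860 - 0.87·259 = 634.

x* ≈ 259, y* ≈ 634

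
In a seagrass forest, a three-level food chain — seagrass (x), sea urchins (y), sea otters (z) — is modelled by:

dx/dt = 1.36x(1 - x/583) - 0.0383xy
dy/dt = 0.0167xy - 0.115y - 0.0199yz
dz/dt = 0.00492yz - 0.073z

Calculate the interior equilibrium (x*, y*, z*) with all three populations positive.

x* ≈ 339, y* ≈ 14.8, z* ≈ 279

From dz/dt = 0: 0.00492y* = 0.073, so y* = 14.8.
From dx/dt = 0: 1.36(1 - x*/583) = 0.0383·14.8, giving x* = 583·(1 - 0.418) = 339.
From dy/dt = 0: 0.0167·339 - 0.115 = 0.0199z*, so z* = 5.55/0.0199 = 279.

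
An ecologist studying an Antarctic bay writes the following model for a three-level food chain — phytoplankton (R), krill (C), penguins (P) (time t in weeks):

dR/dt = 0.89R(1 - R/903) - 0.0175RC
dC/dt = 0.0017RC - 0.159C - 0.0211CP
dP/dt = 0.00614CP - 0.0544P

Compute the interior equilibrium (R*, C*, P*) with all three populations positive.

From dP/dt = 0: 0.00614C* = 0.0544, so C* = 8.86.
From dR/dt = 0: 0.89(1 - R*/903) = 0.0175·8.86, giving R* = 903·(1 - 0.174) = 746.
From dC/dt = 0: 0.0017·746 - 0.159 = 0.0211P*, so P* = 1.11/0.0211 = 52.5.

R* ≈ 746, C* ≈ 8.86, P* ≈ 52.5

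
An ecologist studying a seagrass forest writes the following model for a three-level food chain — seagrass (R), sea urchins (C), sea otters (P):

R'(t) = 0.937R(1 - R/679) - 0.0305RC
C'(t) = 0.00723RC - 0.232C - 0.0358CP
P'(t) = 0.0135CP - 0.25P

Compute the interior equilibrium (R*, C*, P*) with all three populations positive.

From dP/dt = 0: 0.0135C* = 0.25, so C* = 18.5.
From dR/dt = 0: 0.937(1 - R*/679) = 0.0305·18.5, giving R* = 679·(1 - 0.603) = 270.
From dC/dt = 0: 0.00723·270 - 0.232 = 0.0358P*, so P* = 1.72/0.0358 = 48.

R* ≈ 270, C* ≈ 18.5, P* ≈ 48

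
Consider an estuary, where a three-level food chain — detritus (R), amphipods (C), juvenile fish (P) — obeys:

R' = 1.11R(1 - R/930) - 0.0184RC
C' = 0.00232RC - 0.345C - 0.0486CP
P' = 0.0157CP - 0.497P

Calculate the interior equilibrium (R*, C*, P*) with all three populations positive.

From dP/dt = 0: 0.0157C* = 0.497, so C* = 31.7.
From dR/dt = 0: 1.11(1 - R*/930) = 0.0184·31.7, giving R* = 930·(1 - 0.525) = 442.
From dC/dt = 0: 0.00232·442 - 0.345 = 0.0486P*, so P* = 0.68/0.0486 = 14.

R* ≈ 442, C* ≈ 31.7, P* ≈ 14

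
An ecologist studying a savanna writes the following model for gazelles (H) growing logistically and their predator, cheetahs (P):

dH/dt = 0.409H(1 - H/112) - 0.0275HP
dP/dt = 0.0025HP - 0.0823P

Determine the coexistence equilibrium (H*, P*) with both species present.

From dP/dt = 0 with P > 0: 0.0025H* = 0.0823, so H* = 32.9.
Substitute into dH/dt = 0: 0.409(1 - 32.9/112) = 0.0275P*.
The bracket is 0.706, giving P* = 0.289/0.0275 = 10.5.

H* ≈ 32.9, P* ≈ 10.5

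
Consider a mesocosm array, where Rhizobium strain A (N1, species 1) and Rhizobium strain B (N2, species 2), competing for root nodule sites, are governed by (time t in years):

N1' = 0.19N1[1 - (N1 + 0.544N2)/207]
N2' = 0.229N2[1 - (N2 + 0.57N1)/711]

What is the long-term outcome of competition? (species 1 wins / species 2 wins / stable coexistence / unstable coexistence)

Compare the nullcline intercepts: K1/α12 = 207/0.544 = 381 < K2 = 711; K2/α21 = 711/0.57 = 1250 > K1 = 207.
Since the inequalities point opposite ways, species 2 can invade but species 1 cannot.

species 2 excludes species 1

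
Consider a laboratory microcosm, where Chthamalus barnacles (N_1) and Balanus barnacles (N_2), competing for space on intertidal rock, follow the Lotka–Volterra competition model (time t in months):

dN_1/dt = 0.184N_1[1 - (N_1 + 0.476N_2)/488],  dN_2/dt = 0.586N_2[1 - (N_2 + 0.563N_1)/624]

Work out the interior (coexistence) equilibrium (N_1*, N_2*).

N_1* ≈ 261, N_2* ≈ 477

Setting both brackets to zero gives the nullclines N_1 + 0.476N_2 = 488 and 0.563N_1 + N_2 = 624.
Substituting N_2 = 624 - 0.563N_1 into the first: N_1(1 - 0.476·0.563) = 488 - 0.476·624.
So N_1* = 191/0.732 = 261, and then N_2* = 624 - 0.563·261 = 477.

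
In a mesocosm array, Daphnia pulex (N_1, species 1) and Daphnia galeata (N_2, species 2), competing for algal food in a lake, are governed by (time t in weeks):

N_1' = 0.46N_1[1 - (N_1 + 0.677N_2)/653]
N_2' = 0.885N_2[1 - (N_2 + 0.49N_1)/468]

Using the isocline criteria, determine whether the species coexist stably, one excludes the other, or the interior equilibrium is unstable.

stable coexistence

Compare the nullcline intercepts: K1/α12 = 653/0.677 = 965 > K2 = 468; K2/α21 = 468/0.49 = 955 > K1 = 653.
Since both inequalities hold, each species can invade when rare, so the interior equilibrium is stable.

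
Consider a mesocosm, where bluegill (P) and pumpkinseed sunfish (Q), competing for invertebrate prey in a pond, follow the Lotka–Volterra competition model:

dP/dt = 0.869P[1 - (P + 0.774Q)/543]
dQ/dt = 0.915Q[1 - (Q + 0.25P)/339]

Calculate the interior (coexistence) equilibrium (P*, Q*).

P* ≈ 348, Q* ≈ 252

Setting both brackets to zero gives the nullclines P + 0.774Q = 543 and 0.25P + Q = 339.
Substituting Q = 339 - 0.25P into the first: P(1 - 0.774·0.25) = 543 - 0.774·339.
So P* = 281/0.806 = 348, and then Q* = 339 - 0.25·348 = 252.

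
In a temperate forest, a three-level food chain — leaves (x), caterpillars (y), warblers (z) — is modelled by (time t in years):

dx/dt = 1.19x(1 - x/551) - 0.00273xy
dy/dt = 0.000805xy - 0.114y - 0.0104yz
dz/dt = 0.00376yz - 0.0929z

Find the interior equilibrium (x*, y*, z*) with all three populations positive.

From dz/dt = 0: 0.00376y* = 0.0929, so y* = 24.7.
From dx/dt = 0: 1.19(1 - x*/551) = 0.00273·24.7, giving x* = 551·(1 - 0.0567) = 520.
From dy/dt = 0: 0.000805·520 - 0.114 = 0.0104z*, so z* = 0.304/0.0104 = 29.3.

x* ≈ 520, y* ≈ 24.7, z* ≈ 29.3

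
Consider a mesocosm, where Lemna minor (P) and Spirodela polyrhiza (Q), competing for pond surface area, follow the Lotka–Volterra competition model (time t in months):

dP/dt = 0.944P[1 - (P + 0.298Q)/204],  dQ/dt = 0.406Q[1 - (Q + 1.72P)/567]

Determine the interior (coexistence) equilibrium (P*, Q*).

P* ≈ 71.9, Q* ≈ 443

Setting both brackets to zero gives the nullclines P + 0.298Q = 204 and 1.72P + Q = 567.
Substituting Q = 567 - 1.72P into the first: P(1 - 0.298·1.72) = 204 - 0.298·567.
So P* = 35/0.487 = 71.9, and then Q* = 567 - 1.72·71.9 = 443.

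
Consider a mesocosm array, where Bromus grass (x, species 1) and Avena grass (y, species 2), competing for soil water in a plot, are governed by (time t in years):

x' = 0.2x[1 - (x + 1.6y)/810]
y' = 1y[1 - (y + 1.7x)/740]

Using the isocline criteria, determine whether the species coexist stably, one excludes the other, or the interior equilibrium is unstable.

Compare the nullcline intercepts: K1/α12 = 810/1.6 = 506 < K2 = 740; K2/α21 = 740/1.7 = 435 < K1 = 810.
Since both are reversed, neither can invade when rare; the interior point is a saddle.

unstable coexistence (outcome depends on initial conditions)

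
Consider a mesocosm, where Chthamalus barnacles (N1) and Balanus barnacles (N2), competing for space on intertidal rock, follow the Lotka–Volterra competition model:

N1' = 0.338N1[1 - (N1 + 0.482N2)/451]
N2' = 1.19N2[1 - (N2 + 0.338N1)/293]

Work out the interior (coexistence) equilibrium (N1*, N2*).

N1* ≈ 370, N2* ≈ 168

Setting both brackets to zero gives the nullclines N1 + 0.482N2 = 451 and 0.338N1 + N2 = 293.
Substituting N2 = 293 - 0.338N1 into the first: N1(1 - 0.482·0.338) = 451 - 0.482·293.
So N1* = 310/0.837 = 370, and then N2* = 293 - 0.338·370 = 168.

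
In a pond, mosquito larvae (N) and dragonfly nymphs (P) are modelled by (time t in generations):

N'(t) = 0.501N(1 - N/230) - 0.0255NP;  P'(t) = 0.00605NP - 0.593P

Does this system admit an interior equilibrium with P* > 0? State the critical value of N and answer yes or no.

Threshold N = 98; K > 98, so yes, the predator persists.

The predator equation gives dP/dt > 0 only when N > 0.593/0.00605 = 98.
Without the predator, N → K = 230. Since 230 > 98, the predator can invade and persist.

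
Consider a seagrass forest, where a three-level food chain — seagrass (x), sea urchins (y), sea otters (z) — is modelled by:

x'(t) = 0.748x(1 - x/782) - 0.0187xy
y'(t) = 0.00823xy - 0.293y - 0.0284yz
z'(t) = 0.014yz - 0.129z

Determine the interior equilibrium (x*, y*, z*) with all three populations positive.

x* ≈ 602, y* ≈ 9.21, z* ≈ 164

From dz/dt = 0: 0.014y* = 0.129, so y* = 9.21.
From dx/dt = 0: 0.748(1 - x*/782) = 0.0187·9.21, giving x* = 782·(1 - 0.23) = 602.
From dy/dt = 0: 0.00823·602 - 0.293 = 0.0284z*, so z* = 4.66/0.0284 = 164.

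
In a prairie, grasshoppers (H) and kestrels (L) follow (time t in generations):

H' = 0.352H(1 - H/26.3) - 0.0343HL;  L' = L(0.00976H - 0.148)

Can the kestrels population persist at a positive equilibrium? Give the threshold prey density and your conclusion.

The predator equation gives dL/dt > 0 only when H > 0.148/0.00976 = 15.2.
Without the predator, H → K = 26.3. Since 26.3 > 15.2, the predator can invade and persist.

Threshold H = 15.2; K > 15.2, so yes, the predator persists.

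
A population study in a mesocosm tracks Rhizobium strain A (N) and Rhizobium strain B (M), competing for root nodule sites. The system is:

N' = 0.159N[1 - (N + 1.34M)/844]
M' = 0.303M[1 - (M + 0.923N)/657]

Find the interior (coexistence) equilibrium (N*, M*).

Setting both brackets to zero gives the nullclines N + 1.34M = 844 and 0.923N + M = 657.
Substituting M = 657 - 0.923N into the first: N(1 - 1.34·0.923) = 844 - 1.34·657.
So N* = -36.4/-0.237 = 154, and then M* = 657 - 0.923·154 = 515.

N* ≈ 154, M* ≈ 515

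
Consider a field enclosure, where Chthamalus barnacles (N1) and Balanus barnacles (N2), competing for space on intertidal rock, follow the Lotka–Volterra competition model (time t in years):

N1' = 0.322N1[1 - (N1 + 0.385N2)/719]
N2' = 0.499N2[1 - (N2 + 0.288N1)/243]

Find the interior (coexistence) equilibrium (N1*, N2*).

Setting both brackets to zero gives the nullclines N1 + 0.385N2 = 719 and 0.288N1 + N2 = 243.
Substituting N2 = 243 - 0.288N1 into the first: N1(1 - 0.385·0.288) = 719 - 0.385·243.
So N1* = 625/0.889 = 703, and then N2* = 243 - 0.288·703 = 40.4.

N1* ≈ 703, N2* ≈ 40.4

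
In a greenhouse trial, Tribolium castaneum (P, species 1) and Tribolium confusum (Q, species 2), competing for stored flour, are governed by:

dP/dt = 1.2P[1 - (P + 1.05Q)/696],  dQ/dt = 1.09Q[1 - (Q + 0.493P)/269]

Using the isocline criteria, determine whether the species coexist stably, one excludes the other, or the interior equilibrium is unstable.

Compare the nullcline intercepts: K1/α12 = 696/1.05 = 663 > K2 = 269; K2/α21 = 269/0.493 = 546 < K1 = 696.
Since the inequalities point opposite ways, species 1 can invade but species 2 cannot.

species 1 excludes species 2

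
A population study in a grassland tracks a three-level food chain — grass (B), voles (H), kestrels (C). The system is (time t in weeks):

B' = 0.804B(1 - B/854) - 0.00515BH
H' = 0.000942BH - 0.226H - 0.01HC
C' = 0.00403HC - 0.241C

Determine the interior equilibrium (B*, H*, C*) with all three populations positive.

B* ≈ 527, H* ≈ 59.8, C* ≈ 27

From dC/dt = 0: 0.00403H* = 0.241, so H* = 59.8.
From dB/dt = 0: 0.804(1 - B*/854) = 0.00515·59.8, giving B* = 854·(1 - 0.383) = 527.
From dH/dt = 0: 0.000942·527 - 0.226 = 0.01C*, so C* = 0.27/0.01 = 27.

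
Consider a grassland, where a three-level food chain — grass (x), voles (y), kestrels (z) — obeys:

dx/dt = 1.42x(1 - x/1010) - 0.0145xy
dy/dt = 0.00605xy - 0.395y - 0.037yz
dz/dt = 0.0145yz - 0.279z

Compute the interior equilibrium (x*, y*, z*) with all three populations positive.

From dz/dt = 0: 0.0145y* = 0.279, so y* = 19.2.
From dx/dt = 0: 1.42(1 - x*/1010) = 0.0145·19.2, giving x* = 1010·(1 - 0.196) = 812.
From dy/dt = 0: 0.00605·812 - 0.395 = 0.037z*, so z* = 4.51/0.037 = 122.

x* ≈ 812, y* ≈ 19.2, z* ≈ 122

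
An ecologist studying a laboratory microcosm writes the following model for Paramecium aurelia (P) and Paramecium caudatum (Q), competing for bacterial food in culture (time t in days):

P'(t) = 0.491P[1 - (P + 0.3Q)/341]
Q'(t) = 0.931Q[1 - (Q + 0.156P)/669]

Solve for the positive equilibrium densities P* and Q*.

P* ≈ 147, Q* ≈ 646

Setting both brackets to zero gives the nullclines P + 0.3Q = 341 and 0.156P + Q = 669.
Substituting Q = 669 - 0.156P into the first: P(1 - 0.3·0.156) = 341 - 0.3·669.
So P* = 140/0.953 = 147, and then Q* = 669 - 0.156·147 = 646.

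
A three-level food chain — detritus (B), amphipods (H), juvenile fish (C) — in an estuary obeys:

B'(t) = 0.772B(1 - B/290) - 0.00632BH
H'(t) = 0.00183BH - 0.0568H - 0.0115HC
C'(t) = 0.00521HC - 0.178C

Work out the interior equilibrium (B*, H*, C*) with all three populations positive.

From dC/dt = 0: 0.00521H* = 0.178, so H* = 34.2.
From dB/dt = 0: 0.772(1 - B*/290) = 0.00632·34.2, giving B* = 290·(1 - 0.28) = 209.
From dH/dt = 0: 0.00183·209 - 0.0568 = 0.0115C*, so C* = 0.325/0.0115 = 28.3.

B* ≈ 209, H* ≈ 34.2, C* ≈ 28.3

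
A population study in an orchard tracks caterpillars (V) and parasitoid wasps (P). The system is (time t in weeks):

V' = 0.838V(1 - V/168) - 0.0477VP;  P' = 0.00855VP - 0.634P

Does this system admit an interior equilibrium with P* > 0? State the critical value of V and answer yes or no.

Threshold V = 74.2; K > 74.2, so yes, the predator persists.

The predator equation gives dP/dt > 0 only when V > 0.634/0.00855 = 74.2.
Without the predator, V → K = 168. Since 168 > 74.2, the predator can invade and persist.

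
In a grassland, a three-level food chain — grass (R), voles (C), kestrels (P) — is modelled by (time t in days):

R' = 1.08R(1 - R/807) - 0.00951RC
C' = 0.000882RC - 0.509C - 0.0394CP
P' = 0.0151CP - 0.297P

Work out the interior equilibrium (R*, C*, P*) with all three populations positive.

R* ≈ 667, C* ≈ 19.7, P* ≈ 2.02

From dP/dt = 0: 0.0151C* = 0.297, so C* = 19.7.
From dR/dt = 0: 1.08(1 - R*/807) = 0.00951·19.7, giving R* = 807·(1 - 0.173) = 667.
From dC/dt = 0: 0.000882·667 - 0.509 = 0.0394P*, so P* = 0.0795/0.0394 = 2.02.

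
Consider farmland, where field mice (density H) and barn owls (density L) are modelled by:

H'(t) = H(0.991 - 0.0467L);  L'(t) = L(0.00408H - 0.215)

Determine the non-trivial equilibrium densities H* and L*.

Set dL/dt = 0 with L > 0: 0.00408H - 0.215 = 0, so H* = 0.215/0.00408 = 52.7.
Set dH/dt = 0 with H > 0: 0.991 - 0.0467L = 0, so L* = 0.991/0.0467 = 21.2.

H* ≈ 52.7, L* ≈ 21.2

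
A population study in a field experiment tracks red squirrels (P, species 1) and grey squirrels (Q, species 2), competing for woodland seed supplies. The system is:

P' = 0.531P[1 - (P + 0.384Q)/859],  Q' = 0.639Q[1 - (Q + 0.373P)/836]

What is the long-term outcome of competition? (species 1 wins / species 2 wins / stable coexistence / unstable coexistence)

stable coexistence

Compare the nullcline intercepts: K1/α12 = 859/0.384 = 2240 > K2 = 836; K2/α21 = 836/0.373 = 2240 > K1 = 859.
Since both inequalities hold, each species can invade when rare, so the interior equilibrium is stable.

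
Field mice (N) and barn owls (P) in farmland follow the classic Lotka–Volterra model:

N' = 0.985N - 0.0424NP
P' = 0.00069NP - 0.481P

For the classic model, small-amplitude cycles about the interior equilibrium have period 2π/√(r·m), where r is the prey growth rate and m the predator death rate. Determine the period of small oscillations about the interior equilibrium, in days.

T ≈ 9.13 days

Here r = 0.985 and m = 0.481, so r·m = 0.474.
ω = √0.474 = 0.688 per day, hence T = 2π/ω ≈ 9.13 days.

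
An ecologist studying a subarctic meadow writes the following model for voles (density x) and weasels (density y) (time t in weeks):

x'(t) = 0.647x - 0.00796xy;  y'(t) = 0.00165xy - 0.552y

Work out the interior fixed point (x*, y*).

x* ≈ 335, y* ≈ 81.3

Set dy/dt = 0 with y > 0: 0.00165x - 0.552 = 0, so x* = 0.552/0.00165 = 335.
Set dx/dt = 0 with x > 0: 0.647 - 0.00796y = 0, so y* = 0.647/0.00796 = 81.3.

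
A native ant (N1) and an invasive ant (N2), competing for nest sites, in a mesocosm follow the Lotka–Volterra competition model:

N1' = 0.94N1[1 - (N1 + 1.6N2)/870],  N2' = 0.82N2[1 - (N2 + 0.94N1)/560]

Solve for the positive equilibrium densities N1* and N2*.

Setting both brackets to zero gives the nullclines N1 + 1.6N2 = 870 and 0.94N1 + N2 = 560.
Substituting N2 = 560 - 0.94N1 into the first: N1(1 - 1.6·0.94) = 870 - 1.6·560.
So N1* = -26/-0.504 = 51.6, and then N2* = 560 - 0.94·51.6 = 512.

N1* ≈ 51.6, N2* ≈ 512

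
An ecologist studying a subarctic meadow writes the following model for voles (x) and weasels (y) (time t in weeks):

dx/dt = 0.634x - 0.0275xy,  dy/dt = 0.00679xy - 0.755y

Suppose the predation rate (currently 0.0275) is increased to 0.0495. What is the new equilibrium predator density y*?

At the interior fixed point, setting dx/dt = 0 with x > 0 fixes y* = (prey growth rate)/(xy coefficient) — independent of the other coefficients.
With the change, y* = 0.634/0.0495 = 12.8; it falls from 23.1.

y* ≈ 12.8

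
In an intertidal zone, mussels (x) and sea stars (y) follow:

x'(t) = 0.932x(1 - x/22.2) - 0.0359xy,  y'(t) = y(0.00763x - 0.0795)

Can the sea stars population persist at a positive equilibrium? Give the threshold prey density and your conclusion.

Threshold x = 10.4; K > 10.4, so yes, the predator persists.

The predator equation gives dy/dt > 0 only when x > 0.0795/0.00763 = 10.4.
Without the predator, x → K = 22.2. Since 22.2 > 10.4, the predator can invade and persist.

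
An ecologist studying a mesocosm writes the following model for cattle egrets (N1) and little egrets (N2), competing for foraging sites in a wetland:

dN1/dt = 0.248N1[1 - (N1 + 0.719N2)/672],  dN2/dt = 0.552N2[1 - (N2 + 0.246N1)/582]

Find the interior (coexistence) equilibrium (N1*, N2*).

N1* ≈ 308, N2* ≈ 506

Setting both brackets to zero gives the nullclines N1 + 0.719N2 = 672 and 0.246N1 + N2 = 582.
Substituting N2 = 582 - 0.246N1 into the first: N1(1 - 0.719·0.246) = 672 - 0.719·582.
So N1* = 254/0.823 = 308, and then N2* = 582 - 0.246·308 = 506.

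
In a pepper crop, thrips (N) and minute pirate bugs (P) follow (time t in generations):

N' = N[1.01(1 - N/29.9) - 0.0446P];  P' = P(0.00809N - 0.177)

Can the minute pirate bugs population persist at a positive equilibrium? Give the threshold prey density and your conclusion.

The predator equation gives dP/dt > 0 only when N > 0.177/0.00809 = 21.9.
Without the predator, N → K = 29.9. Since 29.9 > 21.9, the predator can invade and persist.

Threshold N = 21.9; K > 21.9, so yes, the predator persists.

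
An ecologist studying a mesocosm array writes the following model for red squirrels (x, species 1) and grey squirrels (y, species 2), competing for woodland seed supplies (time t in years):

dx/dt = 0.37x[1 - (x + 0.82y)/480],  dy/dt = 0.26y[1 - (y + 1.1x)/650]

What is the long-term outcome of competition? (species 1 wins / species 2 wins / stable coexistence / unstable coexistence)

species 2 excludes species 1

Compare the nullcline intercepts: K1/α12 = 480/0.82 = 585 < K2 = 650; K2/α21 = 650/1.1 = 591 > K1 = 480.
Since the inequalities point opposite ways, species 2 can invade but species 1 cannot.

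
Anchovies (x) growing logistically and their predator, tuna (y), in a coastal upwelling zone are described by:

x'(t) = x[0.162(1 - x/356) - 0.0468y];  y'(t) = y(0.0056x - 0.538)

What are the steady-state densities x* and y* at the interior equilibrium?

From dy/dt = 0 with y > 0: 0.0056x* = 0.538, so x* = 96.1.
Substitute into dx/dt = 0: 0.162(1 - 96.1/356) = 0.0468y*.
The bracket is 0.73, giving y* = 0.118/0.0468 = 2.53.

x* ≈ 96.1, y* ≈ 2.53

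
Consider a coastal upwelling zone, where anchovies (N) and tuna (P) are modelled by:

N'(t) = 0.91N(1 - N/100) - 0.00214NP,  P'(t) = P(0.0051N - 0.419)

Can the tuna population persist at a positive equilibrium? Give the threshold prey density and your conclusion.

Threshold N = 82.2; K > 82.2, so yes, the predator persists.

The predator equation gives dP/dt > 0 only when N > 0.419/0.0051 = 82.2.
Without the predator, N → K = 100. Since 100 > 82.2, the predator can invade and persist.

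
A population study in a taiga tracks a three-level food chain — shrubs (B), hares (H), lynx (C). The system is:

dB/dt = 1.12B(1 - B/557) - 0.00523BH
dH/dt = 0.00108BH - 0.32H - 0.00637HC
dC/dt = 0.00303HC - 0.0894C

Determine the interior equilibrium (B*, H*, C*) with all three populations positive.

From dC/dt = 0: 0.00303H* = 0.0894, so H* = 29.5.
From dB/dt = 0: 1.12(1 - B*/557) = 0.00523·29.5, giving B* = 557·(1 - 0.138) = 480.
From dH/dt = 0: 0.00108·480 - 0.32 = 0.00637C*, so C* = 0.199/0.00637 = 31.2.

B* ≈ 480, H* ≈ 29.5, C* ≈ 31.2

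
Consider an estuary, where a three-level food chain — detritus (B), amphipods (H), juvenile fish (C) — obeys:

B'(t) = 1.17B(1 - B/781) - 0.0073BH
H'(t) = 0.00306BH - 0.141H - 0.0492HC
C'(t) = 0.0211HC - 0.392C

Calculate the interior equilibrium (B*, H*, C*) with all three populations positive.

B* ≈ 690, H* ≈ 18.6, C* ≈ 40.1

From dC/dt = 0: 0.0211H* = 0.392, so H* = 18.6.
From dB/dt = 0: 1.17(1 - B*/781) = 0.0073·18.6, giving B* = 781·(1 - 0.116) = 690.
From dH/dt = 0: 0.00306·690 - 0.141 = 0.0492C*, so C* = 1.97/0.0492 = 40.1.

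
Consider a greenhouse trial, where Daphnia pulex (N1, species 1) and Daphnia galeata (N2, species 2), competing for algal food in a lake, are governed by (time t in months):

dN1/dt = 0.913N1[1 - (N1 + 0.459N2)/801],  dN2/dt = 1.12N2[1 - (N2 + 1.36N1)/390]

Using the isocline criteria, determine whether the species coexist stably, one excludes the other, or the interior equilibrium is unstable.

species 1 excludes species 2

Compare the nullcline intercepts: K1/α12 = 801/0.459 = 1750 > K2 = 390; K2/α21 = 390/1.36 = 287 < K1 = 801.
Since the inequalities point opposite ways, species 1 can invade but species 2 cannot.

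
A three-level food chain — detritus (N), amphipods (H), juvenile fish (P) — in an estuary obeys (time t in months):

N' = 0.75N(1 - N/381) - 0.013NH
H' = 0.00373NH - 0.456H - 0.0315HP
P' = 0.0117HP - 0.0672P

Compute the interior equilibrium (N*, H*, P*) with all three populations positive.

N* ≈ 343, H* ≈ 5.74, P* ≈ 26.1

From dP/dt = 0: 0.0117H* = 0.0672, so H* = 5.74.
From dN/dt = 0: 0.75(1 - N*/381) = 0.013·5.74, giving N* = 381·(1 - 0.0996) = 343.
From dH/dt = 0: 0.00373·343 - 0.456 = 0.0315P*, so P* = 0.824/0.0315 = 26.1.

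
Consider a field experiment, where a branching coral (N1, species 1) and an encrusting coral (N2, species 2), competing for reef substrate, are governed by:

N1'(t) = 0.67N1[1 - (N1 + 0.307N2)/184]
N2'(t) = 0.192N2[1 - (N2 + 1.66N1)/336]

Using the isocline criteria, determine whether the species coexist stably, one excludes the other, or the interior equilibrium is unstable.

stable coexistence

Compare the nullcline intercepts: K1/α12 = 184/0.307 = 599 > K2 = 336; K2/α21 = 336/1.66 = 202 > K1 = 184.
Since both inequalities hold, each species can invade when rare, so the interior equilibrium is stable.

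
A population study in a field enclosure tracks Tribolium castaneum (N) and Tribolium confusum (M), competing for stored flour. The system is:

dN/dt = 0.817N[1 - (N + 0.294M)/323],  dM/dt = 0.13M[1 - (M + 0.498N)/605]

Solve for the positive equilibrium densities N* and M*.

Setting both brackets to zero gives the nullclines N + 0.294M = 323 and 0.498N + M = 605.
Substituting M = 605 - 0.498N into the first: N(1 - 0.294·0.498) = 323 - 0.294·605.
So N* = 145/0.854 = 170, and then M* = 605 - 0.498·170 = 520.

N* ≈ 170, M* ≈ 520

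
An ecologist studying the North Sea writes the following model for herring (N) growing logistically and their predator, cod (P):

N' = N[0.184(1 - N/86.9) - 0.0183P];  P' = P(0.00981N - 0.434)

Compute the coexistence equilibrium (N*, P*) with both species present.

From dP/dt = 0 with P > 0: 0.00981N* = 0.434, so N* = 44.2.
Substitute into dN/dt = 0: 0.184(1 - 44.2/86.9) = 0.0183P*.
The bracket is 0.491, giving P* = 0.0903/0.0183 = 4.94.

N* ≈ 44.2, P* ≈ 4.94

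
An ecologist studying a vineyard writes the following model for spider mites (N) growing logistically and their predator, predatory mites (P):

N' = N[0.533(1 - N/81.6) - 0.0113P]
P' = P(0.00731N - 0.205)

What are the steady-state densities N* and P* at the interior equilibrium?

From dP/dt = 0 with P > 0: 0.00731N* = 0.205, so N* = 28.
Substitute into dN/dt = 0: 0.533(1 - 28/81.6) = 0.0113P*.
The bracket is 0.656, giving P* = 0.35/0.0113 = 31.

N* ≈ 28, P* ≈ 31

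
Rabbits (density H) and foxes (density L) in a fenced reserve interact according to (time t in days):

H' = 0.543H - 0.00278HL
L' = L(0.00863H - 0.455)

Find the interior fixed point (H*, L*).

H* ≈ 52.7, L* ≈ 195

Set dL/dt = 0 with L > 0: 0.00863H - 0.455 = 0, so H* = 0.455/0.00863 = 52.7.
Set dH/dt = 0 with H > 0: 0.543 - 0.00278L = 0, so L* = 0.543/0.00278 = 195.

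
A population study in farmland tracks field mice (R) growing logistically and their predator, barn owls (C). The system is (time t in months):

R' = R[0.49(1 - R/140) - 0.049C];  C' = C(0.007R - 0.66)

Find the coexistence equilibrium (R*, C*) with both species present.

R* ≈ 94.3, C* ≈ 3.27

From dC/dt = 0 with C > 0: 0.007R* = 0.66, so R* = 94.3.
Substitute into dR/dt = 0: 0.49(1 - 94.3/140) = 0.049C*.
The bracket is 0.327, giving C* = 0.16/0.049 = 3.27.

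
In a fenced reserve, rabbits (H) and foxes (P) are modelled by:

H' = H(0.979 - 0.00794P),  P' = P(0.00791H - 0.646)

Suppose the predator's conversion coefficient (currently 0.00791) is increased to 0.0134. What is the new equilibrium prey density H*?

H* ≈ 48.2

At the interior fixed point, setting dP/dt = 0 with P > 0 fixes H* = (predator death rate)/(HP coefficient) — independent of the other coefficients.
With the change, H* = 0.646/0.0134 = 48.2; it falls from 81.7.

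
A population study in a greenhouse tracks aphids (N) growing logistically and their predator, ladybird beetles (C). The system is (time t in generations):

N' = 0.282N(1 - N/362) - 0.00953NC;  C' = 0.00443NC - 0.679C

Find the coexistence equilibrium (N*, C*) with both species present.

N* ≈ 153, C* ≈ 17.1

From dC/dt = 0 with C > 0: 0.00443N* = 0.679, so N* = 153.
Substitute into dN/dt = 0: 0.282(1 - 153/362) = 0.00953C*.
The bracket is 0.577, giving C* = 0.163/0.00953 = 17.1.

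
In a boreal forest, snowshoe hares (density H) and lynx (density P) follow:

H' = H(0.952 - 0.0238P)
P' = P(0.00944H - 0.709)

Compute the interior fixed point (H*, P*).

H* ≈ 75.1, P* ≈ 40

Set dP/dt = 0 with P > 0: 0.00944H - 0.709 = 0, so H* = 0.709/0.00944 = 75.1.
Set dH/dt = 0 with H > 0: 0.952 - 0.0238P = 0, so P* = 0.952/0.0238 = 40.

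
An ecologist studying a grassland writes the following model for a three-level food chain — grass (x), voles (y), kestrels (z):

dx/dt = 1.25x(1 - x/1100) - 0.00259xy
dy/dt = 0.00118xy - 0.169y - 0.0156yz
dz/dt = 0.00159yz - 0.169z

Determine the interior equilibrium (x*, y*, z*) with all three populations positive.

x* ≈ 858, y* ≈ 106, z* ≈ 54

From dz/dt = 0: 0.00159y* = 0.169, so y* = 106.
From dx/dt = 0: 1.25(1 - x*/1100) = 0.00259·106, giving x* = 1100·(1 - 0.22) = 858.
From dy/dt = 0: 0.00118·858 - 0.169 = 0.0156z*, so z* = 0.843/0.0156 = 54.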